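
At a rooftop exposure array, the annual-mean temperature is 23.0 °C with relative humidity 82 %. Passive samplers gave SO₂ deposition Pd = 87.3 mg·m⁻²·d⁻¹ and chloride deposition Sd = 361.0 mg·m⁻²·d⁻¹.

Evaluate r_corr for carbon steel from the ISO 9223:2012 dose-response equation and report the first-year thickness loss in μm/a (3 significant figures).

r_corr = 194 μm/a

carbon steel: temperature factor f = -0.054·(13.0) = -0.7020
  Pd branch = 1.77·Pd^0.52·e^(0.02·RH+f) = 46.2 μm/a
  Sd branch = 0.102·Sd^0.62·e^(0.033·RH+0.04·T) = 147.6 μm/a
  sum: 46.2 + 147.6 → r_corr = 193.8 μm/a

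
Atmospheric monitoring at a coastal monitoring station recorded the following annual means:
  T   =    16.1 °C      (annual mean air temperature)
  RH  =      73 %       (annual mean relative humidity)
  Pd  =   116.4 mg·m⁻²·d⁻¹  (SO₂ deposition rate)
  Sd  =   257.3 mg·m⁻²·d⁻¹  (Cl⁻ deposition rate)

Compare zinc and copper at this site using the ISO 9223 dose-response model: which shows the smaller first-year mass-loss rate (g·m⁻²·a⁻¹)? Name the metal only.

zinc: T>10 °C ⇒ hinge -0.071·(16.1−10) = -0.4331
  Pd branch = 0.0129·Pd^0.44·e^(0.046·RH+f) = 1.949 μm/a
  Sd branch = 0.0175·Sd^0.57·e^(0.008·RH+0.085·T) = 2.917 μm/a
  sum: 1.949 + 2.917 → r_corr = 4.866 μm/a
  mass loss = 4.866 μm/a × 7.14 g/cm³ = 34.75 g·m⁻²·a⁻¹
copper: temperature factor f = -0.080·(6.1) = -0.4880
  SO₂ term: 0.0053·116.4^0.26·exp(0.059·73-0.4880) = 0.8318
  Cl⁻ term: 0.01025·257.3^0.27·exp(0.036·73+0.049·16.1) = 1.398
  sum: 0.8318 + 1.398 → r_corr = 2.23 μm/a
  mass loss = 2.23 μm/a × 8.96 g/cm³ = 19.98 g·m⁻²·a⁻¹
Ordering by g·m⁻²·a⁻¹: zinc (34.7) > copper (20)

copper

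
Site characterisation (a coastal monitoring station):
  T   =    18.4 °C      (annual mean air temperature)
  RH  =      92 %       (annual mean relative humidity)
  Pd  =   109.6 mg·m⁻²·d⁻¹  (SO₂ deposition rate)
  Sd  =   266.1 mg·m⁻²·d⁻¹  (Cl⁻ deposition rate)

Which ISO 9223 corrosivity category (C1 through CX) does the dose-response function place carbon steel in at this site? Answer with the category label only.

CX

carbon steel: temperature factor f = -0.054·(8.4) = -0.4536
  sulphur-dioxide contribution → 81.43 μm/a
  chloride contribution → 141.3 μm/a
  ⇒ r_corr(carbon steel) = 222.8 μm/a
223 μm/a falls in (200, 700] for carbon steel → category CX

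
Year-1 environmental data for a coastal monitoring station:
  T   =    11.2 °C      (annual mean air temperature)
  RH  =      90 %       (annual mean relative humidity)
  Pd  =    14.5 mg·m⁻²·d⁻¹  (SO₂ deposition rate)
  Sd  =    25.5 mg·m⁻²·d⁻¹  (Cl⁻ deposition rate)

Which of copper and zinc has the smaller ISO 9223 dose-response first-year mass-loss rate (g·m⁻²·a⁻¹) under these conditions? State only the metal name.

zinc

copper: T>10 °C ⇒ hinge -0.080·(11.2−10) = -0.0960
  Pd branch = 0.0053·Pd^0.26·e^(0.059·RH+f) = 1.953 μm/a
  Sd branch = 0.01025·Sd^0.27·e^(0.036·RH+0.049·T) = 1.086 μm/a
  sum: 1.953 + 1.086 → r_corr = 3.039 μm/a
  mass loss = 3.039 μm/a × 8.96 g/cm³ = 27.23 g·m⁻²·a⁻¹
zinc: T>10 °C ⇒ hinge -0.071·(11.2−10) = -0.0852
  SO₂ term: 0.0129·14.5^0.44·exp(0.046·90-0.0852) = 2.413
  Sd branch = 0.0175·Sd^0.57·e^(0.008·RH+0.085·T) = 0.5901 μm/a
  sum: 2.413 + 0.5901 → r_corr = 3.003 μm/a
  mass loss = 3.003 μm/a × 7.14 g/cm³ = 21.44 g·m⁻²·a⁻¹
Ordering by g·m⁻²·a⁻¹: copper (27.2) > zinc (21.4)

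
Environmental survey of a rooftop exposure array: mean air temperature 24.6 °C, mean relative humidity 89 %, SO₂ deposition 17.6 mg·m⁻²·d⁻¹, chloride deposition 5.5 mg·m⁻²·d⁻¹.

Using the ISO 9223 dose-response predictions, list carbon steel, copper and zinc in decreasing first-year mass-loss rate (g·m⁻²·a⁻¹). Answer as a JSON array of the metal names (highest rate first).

carbon steel: temperature factor f = -0.054·(14.6) = -0.7884
  sulphur-dioxide contribution → 21.2 μm/a
  chloride contribution → 14.81 μm/a
  total first-year rate 36.01 μm/a
  mass loss = 36.01 μm/a × 7.85 g/cm³ = 282.6 g·m⁻²·a⁻¹
copper: temperature factor f = -0.080·(14.6) = -1.1680
  sulphur-dioxide contribution → 0.6627 μm/a
  chloride contribution → 1.335 μm/a
  ⇒ r_corr(copper) = 1.998 μm/a
  mass loss = 1.998 μm/a × 8.96 g/cm³ = 17.9 g·m⁻²·a⁻¹
zinc: f(T) = -0.071·(T−10) [T>10 °C] = -1.0366
  sulphur-dioxide contribution → 0.9692 μm/a
  chloride contribution → 0.7627 μm/a
  total first-year rate 1.732 μm/a
  mass loss = 1.732 μm/a × 7.14 g/cm³ = 12.37 g·m⁻²·a⁻¹
Ordering by g·m⁻²·a⁻¹: carbon steel (283) > copper (17.9) > zinc (12.4)

["carbon steel", "copper", "zinc"]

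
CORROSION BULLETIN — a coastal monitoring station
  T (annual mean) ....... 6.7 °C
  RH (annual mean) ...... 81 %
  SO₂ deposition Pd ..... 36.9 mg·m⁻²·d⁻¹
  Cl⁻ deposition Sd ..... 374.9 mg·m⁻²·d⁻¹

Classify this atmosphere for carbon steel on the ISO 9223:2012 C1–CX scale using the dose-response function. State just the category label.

carbon steel: temperature factor f = +0.150·(-3.3) = -0.4950
  SO₂ term: 1.77·36.9^0.52·exp(0.02·81-0.4950) = 35.6
  Cl⁻ term: 0.102·374.9^0.62·exp(0.033·81+0.04·6.7) = 76.15
  sum: 35.6 + 76.15 → r_corr = 111.7 μm/a
112 μm/a falls in (80, 200] for carbon steel → category C5

C5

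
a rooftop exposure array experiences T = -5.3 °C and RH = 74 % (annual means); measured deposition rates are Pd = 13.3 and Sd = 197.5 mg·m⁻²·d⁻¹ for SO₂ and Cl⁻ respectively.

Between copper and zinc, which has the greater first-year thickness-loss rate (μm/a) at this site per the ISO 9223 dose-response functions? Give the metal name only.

zinc

copper: T≤10 °C ⇒ hinge +0.126·(-5.3−10) = -1.9278
  SO₂ term: 0.0053·13.3^0.26·exp(0.059·74-1.9278) = 0.119
  Cl⁻ term: 0.01025·197.5^0.27·exp(0.036·74+0.049·-5.3) = 0.4728
  r_corr = 0.119 + 0.4728 = 0.5918 μm/a
zinc: f(T) = +0.038·(T−10) [T≤10 °C] = -0.5814
  Pd branch = 0.0129·Pd^0.44·e^(0.046·RH+f) = 0.6775 μm/a
  Sd branch = 0.0175·Sd^0.57·e^(0.008·RH+0.085·T) = 0.4102 μm/a
  r_corr = 0.6775 + 0.4102 = 1.088 μm/a
Ordering by μm/a: zinc (1.09) > copper (0.592)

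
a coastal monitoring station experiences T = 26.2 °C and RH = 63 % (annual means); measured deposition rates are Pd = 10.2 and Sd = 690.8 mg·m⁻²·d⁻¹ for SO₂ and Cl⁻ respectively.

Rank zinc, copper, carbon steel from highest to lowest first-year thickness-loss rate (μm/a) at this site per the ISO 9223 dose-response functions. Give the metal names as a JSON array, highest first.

["carbon steel", "zinc", "copper"]

zinc: temperature factor f = -0.071·(16.2) = -1.1502
  sulphur-dioxide contribution → 0.2058 μm/a
  chloride contribution → 11.16 μm/a
  ⇒ r_corr(zinc) = 11.36 μm/a
copper: f(T) = -0.080·(T−10) [T>10 °C] = -1.2960
  sulphur-dioxide contribution → 0.1091 μm/a
  chloride contribution → 2.089 μm/a
  total first-year rate 2.198 μm/a
carbon steel: T>10 °C ⇒ hinge -0.054·(26.2−10) = -0.8748
  sulphur-dioxide contribution → 8.704 μm/a
  chloride contribution → 134 μm/a
  ⇒ r_corr(carbon steel) = 142.7 μm/a
Ordering by μm/a: carbon steel (143) > zinc (11.4) > copper (2.2)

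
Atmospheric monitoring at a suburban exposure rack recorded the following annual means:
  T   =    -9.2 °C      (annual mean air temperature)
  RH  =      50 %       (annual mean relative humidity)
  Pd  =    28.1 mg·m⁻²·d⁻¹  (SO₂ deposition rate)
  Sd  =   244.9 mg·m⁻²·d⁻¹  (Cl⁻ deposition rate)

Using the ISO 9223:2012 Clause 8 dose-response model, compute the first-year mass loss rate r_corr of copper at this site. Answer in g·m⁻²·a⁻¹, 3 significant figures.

r_corr = 1.76 g·m⁻²·a⁻¹

copper: f(T) = +0.126·(T−10) [T≤10 °C] = -2.4192
  sulphur-dioxide contribution → 0.02145 μm/a
  chloride contribution → 0.1745 μm/a
  ⇒ r_corr(copper) = 0.1959 μm/a
Convert to mass loss: 0.1959 μm/a × 8.96 g/cm³ = 1.755 g·m⁻²·a⁻¹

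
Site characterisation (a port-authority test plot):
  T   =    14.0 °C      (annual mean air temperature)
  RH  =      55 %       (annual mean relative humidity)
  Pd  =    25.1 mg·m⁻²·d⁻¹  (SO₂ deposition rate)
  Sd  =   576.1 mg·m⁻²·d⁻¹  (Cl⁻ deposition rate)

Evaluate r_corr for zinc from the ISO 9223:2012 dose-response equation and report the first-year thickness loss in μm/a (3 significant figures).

zinc: temperature factor f = -0.071·(4.0) = -0.2840
  Pd branch = 0.0129·Pd^0.44·e^(0.046·RH+f) = 0.5034 μm/a
  Sd branch = 0.0175·Sd^0.57·e^(0.008·RH+0.085·T) = 3.345 μm/a
  sum: 0.5034 + 3.345 → r_corr = 3.849 μm/a

r_corr = 3.85 μm/a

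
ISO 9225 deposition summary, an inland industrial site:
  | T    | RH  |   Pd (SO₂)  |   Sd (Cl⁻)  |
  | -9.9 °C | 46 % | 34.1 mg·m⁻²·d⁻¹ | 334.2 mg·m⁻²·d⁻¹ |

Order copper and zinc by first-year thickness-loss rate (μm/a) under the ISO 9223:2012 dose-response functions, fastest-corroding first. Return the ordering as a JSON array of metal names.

["zinc", "copper"]

copper: f(T) = +0.126·(T−10) [T≤10 °C] = -2.5074
  Pd branch = 0.0053·Pd^0.26·e^(0.059·RH+f) = 0.01631 μm/a
  Sd branch = 0.01025·Sd^0.27·e^(0.036·RH+0.049·T) = 0.1588 μm/a
  sum: 0.01631 + 0.1588 → r_corr = 0.1751 μm/a
zinc: temperature factor f = +0.038·(-19.9) = -0.7562
  Pd branch = 0.0129·Pd^0.44·e^(0.046·RH+f) = 0.2374 μm/a
  Cl⁻ term: 0.0175·334.2^0.57·exp(0.008·46+0.085·-9.9) = 0.2993
  r_corr = 0.2374 + 0.2993 = 0.5367 μm/a
Ordering by μm/a: zinc (0.537) > copper (0.175)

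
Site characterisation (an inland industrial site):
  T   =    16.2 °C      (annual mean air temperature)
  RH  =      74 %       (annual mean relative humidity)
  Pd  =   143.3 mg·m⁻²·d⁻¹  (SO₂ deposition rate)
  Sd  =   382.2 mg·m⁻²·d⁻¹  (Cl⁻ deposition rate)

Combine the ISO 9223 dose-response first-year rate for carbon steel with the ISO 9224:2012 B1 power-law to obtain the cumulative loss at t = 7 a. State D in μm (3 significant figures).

D(7) = 451 μm

carbon steel: f(T) = -0.054·(T−10) [T>10 °C] = -0.3348
  sulphur-dioxide contribution → 73.55 μm/a
  chloride contribution → 89.45 μm/a
  ⇒ r_corr(carbon steel) = 163 μm/a
ISO 9224: D(t) = r_corr · t^b with b = 0.523 (carbon steel, B1)
  D(7) = 163 × 7^0.523 = 163 × 2.767 = 451 μm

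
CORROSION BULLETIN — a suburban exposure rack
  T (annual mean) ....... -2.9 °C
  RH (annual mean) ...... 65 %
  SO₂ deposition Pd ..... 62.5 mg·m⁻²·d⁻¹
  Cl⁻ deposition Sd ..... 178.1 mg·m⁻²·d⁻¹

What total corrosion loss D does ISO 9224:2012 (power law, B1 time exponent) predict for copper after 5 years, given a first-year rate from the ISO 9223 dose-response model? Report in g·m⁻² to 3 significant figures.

D(5) = 13.5 g·m⁻²

copper: f(T) = +0.126·(T−10) [T≤10 °C] = -1.6254
  sulphur-dioxide contribution → 0.1415 μm/a
  chloride contribution → 0.3741 μm/a
  ⇒ r_corr(copper) = 0.5156 μm/a
ISO 9224: D(t) = r_corr · t^b with b = 0.667 (copper, B1)
  D(5) = 0.5156 × 5^0.667 = 0.5156 × 2.926 = 1.508 μm
  Mass loss = 1.508 μm × 8.96 g/cm³ = 13.52 g·m⁻²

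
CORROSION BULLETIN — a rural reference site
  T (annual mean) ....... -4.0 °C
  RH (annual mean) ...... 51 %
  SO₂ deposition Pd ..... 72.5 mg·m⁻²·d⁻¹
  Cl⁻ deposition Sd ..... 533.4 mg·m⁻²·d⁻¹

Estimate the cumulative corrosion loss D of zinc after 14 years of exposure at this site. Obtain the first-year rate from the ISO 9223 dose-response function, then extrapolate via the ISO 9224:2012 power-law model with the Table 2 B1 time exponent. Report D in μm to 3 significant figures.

zinc: T≤10 °C ⇒ hinge +0.038·(-4.0−10) = -0.5320
  sulphur-dioxide contribution → 0.5211 μm/a
  chloride contribution → 0.6714 μm/a
  total first-year rate 1.193 μm/a
Power-law: D(14) = r_corr · 14^0.813
  D(14) = 1.193 × 14^0.813 = 1.193 × 8.547 = 10.19 μm

D(14) = 10.2 μm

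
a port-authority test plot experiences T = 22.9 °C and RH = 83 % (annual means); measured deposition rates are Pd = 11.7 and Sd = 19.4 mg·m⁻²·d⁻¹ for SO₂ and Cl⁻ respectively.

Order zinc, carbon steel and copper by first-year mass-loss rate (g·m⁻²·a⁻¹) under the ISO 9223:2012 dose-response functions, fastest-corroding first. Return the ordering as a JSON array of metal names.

["carbon steel", "copper", "zinc"]

zinc: f(T) = -0.071·(T−10) [T>10 °C] = -0.9159
  sulphur-dioxide contribution → 0.6934 μm/a
  chloride contribution → 1.291 μm/a
  total first-year rate 1.984 μm/a
  mass loss = 1.984 μm/a × 7.14 g/cm³ = 14.17 g·m⁻²·a⁻¹
carbon steel: temperature factor f = -0.054·(12.9) = -0.6966
  sulphur-dioxide contribution → 16.67 μm/a
  chloride contribution → 24.8 μm/a
  total first-year rate 41.46 μm/a
  mass loss = 41.46 μm/a × 7.85 g/cm³ = 325.5 g·m⁻²·a⁻¹
copper: temperature factor f = -0.080·(12.9) = -1.0320
  sulphur-dioxide contribution → 0.4792 μm/a
  chloride contribution → 1.391 μm/a
  total first-year rate 1.871 μm/a
  mass loss = 1.871 μm/a × 8.96 g/cm³ = 16.76 g·m⁻²·a⁻¹
Ordering by g·m⁻²·a⁻¹: carbon steel (325) > copper (16.8) > zinc (14.2)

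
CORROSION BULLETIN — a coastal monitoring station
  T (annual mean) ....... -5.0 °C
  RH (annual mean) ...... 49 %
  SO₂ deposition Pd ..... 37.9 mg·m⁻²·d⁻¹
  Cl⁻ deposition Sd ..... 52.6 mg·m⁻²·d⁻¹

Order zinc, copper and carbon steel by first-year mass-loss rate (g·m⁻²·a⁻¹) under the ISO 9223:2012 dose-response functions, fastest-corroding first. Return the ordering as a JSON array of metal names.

zinc: T≤10 °C ⇒ hinge +0.038·(-5.0−10) = -0.5700
  Pd branch = 0.0129·Pd^0.44·e^(0.046·RH+f) = 0.344 μm/a
  Sd branch = 0.0175·Sd^0.57·e^(0.008·RH+0.085·T) = 0.1621 μm/a
  sum: 0.344 + 0.1621 → r_corr = 0.506 μm/a
  mass loss = 0.506 μm/a × 7.14 g/cm³ = 3.613 g·m⁻²·a⁻¹
copper: T≤10 °C ⇒ hinge +0.126·(-5.0−10) = -1.8900
  SO₂ term: 0.0053·37.9^0.26·exp(0.059·49-1.8900) = 0.03711
  Cl⁻ term: 0.01025·52.6^0.27·exp(0.036·49+0.049·-5.0) = 0.1365
  sum: 0.03711 + 0.1365 → r_corr = 0.1736 μm/a
  mass loss = 0.1736 μm/a × 8.96 g/cm³ = 1.555 g·m⁻²·a⁻¹
carbon steel: f(T) = +0.150·(T−10) [T≤10 °C] = -2.2500
  Pd branch = 1.77·Pd^0.52·e^(0.02·RH+f) = 3.291 μm/a
  Cl⁻ term: 0.102·52.6^0.62·exp(0.033·49+0.04·-5.0) = 4.909
  r_corr = 3.291 + 4.909 = 8.2 μm/a
  mass loss = 8.2 μm/a × 7.85 g/cm³ = 64.37 g·m⁻²·a⁻¹
Ordering by g·m⁻²·a⁻¹: carbon steel (64.4) > zinc (3.61) > copper (1.56)

["carbon steel", "zinc", "copper"]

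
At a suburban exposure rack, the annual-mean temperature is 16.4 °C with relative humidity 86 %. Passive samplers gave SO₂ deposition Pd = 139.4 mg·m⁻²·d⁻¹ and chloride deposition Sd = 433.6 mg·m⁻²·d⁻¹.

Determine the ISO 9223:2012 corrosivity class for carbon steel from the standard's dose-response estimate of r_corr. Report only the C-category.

carbon steel: f(T) = -0.054·(T−10) [T>10 °C] = -0.3456
  SO₂ term: 1.77·139.4^0.52·exp(0.02·86-0.3456) = 91.18
  Cl⁻ term: 0.102·433.6^0.62·exp(0.033·86+0.04·16.4) = 144.9
  r_corr = 91.18 + 144.9 = 236.1 μm/a
ISO 9223 Table 2 (carbon steel): 200 < 236 ≤ 700 μm/a ⇒ CX

CX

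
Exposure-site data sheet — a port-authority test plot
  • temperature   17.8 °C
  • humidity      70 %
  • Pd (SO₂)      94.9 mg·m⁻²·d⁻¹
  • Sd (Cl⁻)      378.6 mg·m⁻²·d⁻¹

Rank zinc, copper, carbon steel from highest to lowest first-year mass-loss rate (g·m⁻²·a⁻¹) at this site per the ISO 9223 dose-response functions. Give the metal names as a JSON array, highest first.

zinc: T>10 °C ⇒ hinge -0.071·(17.8−10) = -0.5538
  sulphur-dioxide contribution → 1.376 μm/a
  chloride contribution → 4.101 μm/a
  ⇒ r_corr(zinc) = 5.477 μm/a
  mass loss = 5.477 μm/a × 7.14 g/cm³ = 39.1 g·m⁻²·a⁻¹
copper: T>10 °C ⇒ hinge -0.080·(17.8−10) = -0.6240
  sulphur-dioxide contribution → 0.5768 μm/a
  chloride contribution → 1.514 μm/a
  total first-year rate 2.09 μm/a
  mass loss = 2.09 μm/a × 8.96 g/cm³ = 18.73 g·m⁻²·a⁻¹
carbon steel: f(T) = -0.054·(T−10) [T>10 °C] = -0.4212
  sulphur-dioxide contribution → 50.26 μm/a
  chloride contribution → 83.08 μm/a
  ⇒ r_corr(carbon steel) = 133.3 μm/a
  mass loss = 133.3 μm/a × 7.85 g/cm³ = 1047 g·m⁻²·a⁻¹
Ordering by g·m⁻²·a⁻¹: carbon steel (1050) > zinc (39.1) > copper (18.7)

["carbon steel", "zinc", "copper"]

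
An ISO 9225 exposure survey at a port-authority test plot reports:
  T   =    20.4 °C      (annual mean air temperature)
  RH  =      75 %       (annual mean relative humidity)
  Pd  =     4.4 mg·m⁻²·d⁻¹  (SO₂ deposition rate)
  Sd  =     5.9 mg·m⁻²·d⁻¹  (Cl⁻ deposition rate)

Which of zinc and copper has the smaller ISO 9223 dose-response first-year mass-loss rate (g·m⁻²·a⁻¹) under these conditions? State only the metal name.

zinc

zinc: temperature factor f = -0.071·(10.4) = -0.7384
  sulphur-dioxide contribution → 0.3727 μm/a
  chloride contribution → 0.4967 μm/a
  total first-year rate 0.8694 μm/a
  mass loss = 0.8694 μm/a × 7.14 g/cm³ = 6.207 g·m⁻²·a⁻¹
copper: T>10 °C ⇒ hinge -0.080·(20.4−10) = -0.8320
  sulphur-dioxide contribution → 0.2831 μm/a
  chloride contribution → 0.6692 μm/a
  total first-year rate 0.9524 μm/a
  mass loss = 0.9524 μm/a × 8.96 g/cm³ = 8.533 g·m⁻²·a⁻¹
Ordering by g·m⁻²·a⁻¹: copper (8.53) > zinc (6.21)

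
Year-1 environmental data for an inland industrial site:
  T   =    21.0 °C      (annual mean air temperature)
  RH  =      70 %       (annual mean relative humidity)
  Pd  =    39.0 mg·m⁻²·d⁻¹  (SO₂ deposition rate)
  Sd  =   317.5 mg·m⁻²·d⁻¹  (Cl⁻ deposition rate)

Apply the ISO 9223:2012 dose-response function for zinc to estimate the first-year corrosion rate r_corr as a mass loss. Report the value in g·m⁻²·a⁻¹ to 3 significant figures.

r_corr = 40.1 g·m⁻²·a⁻¹

zinc: temperature factor f = -0.071·(11.0) = -0.7810
  Pd branch = 0.0129·Pd^0.44·e^(0.046·RH+f) = 0.7411 μm/a
  Cl⁻ term: 0.0175·317.5^0.57·exp(0.008·70+0.085·21.0) = 4.869
  sum: 0.7411 + 4.869 → r_corr = 5.61 μm/a
Convert to mass loss: 5.61 μm/a × 7.14 g/cm³ = 40.06 g·m⁻²·a⁻¹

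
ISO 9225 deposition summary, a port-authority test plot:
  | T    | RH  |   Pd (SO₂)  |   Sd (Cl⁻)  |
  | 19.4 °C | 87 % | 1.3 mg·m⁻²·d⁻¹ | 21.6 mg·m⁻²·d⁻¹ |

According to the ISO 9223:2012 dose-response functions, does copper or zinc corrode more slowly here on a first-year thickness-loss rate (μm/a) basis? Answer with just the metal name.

zinc

copper: f(T) = -0.080·(T−10) [T>10 °C] = -0.7520
  SO₂ term: 0.0053·1.3^0.26·exp(0.059·87-0.7520) = 0.4535
  Sd branch = 0.01025·Sd^0.27·e^(0.036·RH+0.049·T) = 1.393 μm/a
  sum: 0.4535 + 1.393 → r_corr = 1.847 μm/a
zinc: temperature factor f = -0.071·(9.4) = -0.6674
  Pd branch = 0.0129·Pd^0.44·e^(0.046·RH+f) = 0.4064 μm/a
  Cl⁻ term: 0.0175·21.6^0.57·exp(0.008·87+0.085·19.4) = 1.052
  sum: 0.4064 + 1.052 → r_corr = 1.459 μm/a
Ordering by μm/a: copper (1.85) > zinc (1.46)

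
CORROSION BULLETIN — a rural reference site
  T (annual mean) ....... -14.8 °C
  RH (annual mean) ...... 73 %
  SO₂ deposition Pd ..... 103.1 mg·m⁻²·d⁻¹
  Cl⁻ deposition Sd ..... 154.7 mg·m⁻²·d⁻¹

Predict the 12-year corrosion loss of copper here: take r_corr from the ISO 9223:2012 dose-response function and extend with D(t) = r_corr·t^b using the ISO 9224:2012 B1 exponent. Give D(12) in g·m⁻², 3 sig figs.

copper: T≤10 °C ⇒ hinge +0.126·(-14.8−10) = -3.1248
  SO₂ term: 0.0053·103.1^0.26·exp(0.059·73-3.1248) = 0.0577
  Cl⁻ term: 0.01025·154.7^0.27·exp(0.036·73+0.049·-14.8) = 0.2681
  r_corr = 0.0577 + 0.2681 = 0.3258 μm/a
Long-term exponent b (ISO 9224 Table 2, B1) = 0.667
  D(12) = 0.3258 × 12^0.667 = 0.3258 × 5.246 = 1.709 μm
  Mass loss = 1.709 μm × 8.96 g/cm³ = 15.31 g·m⁻²

D(12) = 15.3 g·m⁻²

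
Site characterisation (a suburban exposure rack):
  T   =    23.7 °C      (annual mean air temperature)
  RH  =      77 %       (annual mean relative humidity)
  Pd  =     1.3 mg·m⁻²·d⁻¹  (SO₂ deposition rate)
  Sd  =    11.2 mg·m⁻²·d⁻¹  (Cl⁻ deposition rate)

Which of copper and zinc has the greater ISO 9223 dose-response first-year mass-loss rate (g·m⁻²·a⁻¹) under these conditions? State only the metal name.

copper: T>10 °C ⇒ hinge -0.080·(23.7−10) = -1.0960
  Pd branch = 0.0053·Pd^0.26·e^(0.059·RH+f) = 0.1782 μm/a
  Sd branch = 0.01025·Sd^0.27·e^(0.036·RH+0.049·T) = 1.005 μm/a
  sum: 0.1782 + 1.005 → r_corr = 1.183 μm/a
  mass loss = 1.183 μm/a × 8.96 g/cm³ = 10.6 g·m⁻²·a⁻¹
zinc: temperature factor f = -0.071·(13.7) = -0.9727
  SO₂ term: 0.0129·1.3^0.44·exp(0.046·77-0.9727) = 0.189
  Sd branch = 0.0175·Sd^0.57·e^(0.008·RH+0.085·T) = 0.9627 μm/a
  sum: 0.189 + 0.9627 → r_corr = 1.152 μm/a
  mass loss = 1.152 μm/a × 7.14 g/cm³ = 8.224 g·m⁻²·a⁻¹
Ordering by g·m⁻²·a⁻¹: copper (10.6) > zinc (8.22)

copper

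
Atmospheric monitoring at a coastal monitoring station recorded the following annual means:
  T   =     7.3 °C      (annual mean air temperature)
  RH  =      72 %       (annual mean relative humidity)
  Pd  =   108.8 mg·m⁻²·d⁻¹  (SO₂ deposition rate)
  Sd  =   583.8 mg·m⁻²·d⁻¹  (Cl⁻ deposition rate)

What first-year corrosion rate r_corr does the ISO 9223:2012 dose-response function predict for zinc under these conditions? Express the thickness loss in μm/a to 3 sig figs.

zinc: temperature factor f = +0.038·(-2.7) = -0.1026
  Pd branch = 0.0129·Pd^0.44·e^(0.046·RH+f) = 2.515 μm/a
  Cl⁻ term: 0.0175·583.8^0.57·exp(0.008·72+0.085·7.3) = 2.185
  sum: 2.515 + 2.185 → r_corr = 4.7 μm/a

r_corr = 4.70 μm/a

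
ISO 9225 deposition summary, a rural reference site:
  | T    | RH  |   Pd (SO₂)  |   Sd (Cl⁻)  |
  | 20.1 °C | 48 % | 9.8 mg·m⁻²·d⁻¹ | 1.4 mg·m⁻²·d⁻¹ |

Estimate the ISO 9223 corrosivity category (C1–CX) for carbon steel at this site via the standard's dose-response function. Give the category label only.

C2

carbon steel: T>10 °C ⇒ hinge -0.054·(20.1−10) = -0.5454
  sulphur-dioxide contribution → 8.779 μm/a
  chloride contribution → 1.369 μm/a
  ⇒ r_corr(carbon steel) = 10.15 μm/a
10.1 μm/a falls in (1.3, 25] for carbon steel → category C2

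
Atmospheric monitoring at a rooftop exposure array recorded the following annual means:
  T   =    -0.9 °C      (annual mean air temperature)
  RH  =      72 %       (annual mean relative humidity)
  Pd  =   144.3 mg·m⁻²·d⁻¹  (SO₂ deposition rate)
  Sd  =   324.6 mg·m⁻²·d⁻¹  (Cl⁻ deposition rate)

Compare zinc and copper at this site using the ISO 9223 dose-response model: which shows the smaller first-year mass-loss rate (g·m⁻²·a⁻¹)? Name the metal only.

zinc: f(T) = +0.038·(T−10) [T≤10 °C] = -0.4142
  SO₂ term: 0.0129·144.3^0.44·exp(0.046·72-0.4142) = 2.085
  Sd branch = 0.0175·Sd^0.57·e^(0.008·RH+0.085·T) = 0.7788 μm/a
  sum: 2.085 + 0.7788 → r_corr = 2.864 μm/a
  mass loss = 2.864 μm/a × 7.14 g/cm³ = 20.45 g·m⁻²·a⁻¹
copper: f(T) = +0.126·(T−10) [T≤10 °C] = -1.3734
  SO₂ term: 0.0053·144.3^0.26·exp(0.059·72-1.3734) = 0.3421
  Cl⁻ term: 0.01025·324.6^0.27·exp(0.036·72+0.049·-0.9) = 0.6242
  r_corr = 0.3421 + 0.6242 = 0.9663 μm/a
  mass loss = 0.9663 μm/a × 8.96 g/cm³ = 8.658 g·m⁻²·a⁻¹
Ordering by g·m⁻²·a⁻¹: zinc (20.4) > copper (8.66)

copper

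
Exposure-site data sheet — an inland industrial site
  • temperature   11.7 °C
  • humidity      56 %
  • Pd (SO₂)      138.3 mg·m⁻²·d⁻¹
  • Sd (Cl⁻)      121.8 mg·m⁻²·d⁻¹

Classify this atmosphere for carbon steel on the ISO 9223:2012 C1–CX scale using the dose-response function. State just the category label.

C5

carbon steel: T>10 °C ⇒ hinge -0.054·(11.7−10) = -0.0918
  sulphur-dioxide contribution → 64.23 μm/a
  chloride contribution → 20.3 μm/a
  total first-year rate 84.53 μm/a
Category bounds: 80…200 μm/a bracket r_corr ⇒ C5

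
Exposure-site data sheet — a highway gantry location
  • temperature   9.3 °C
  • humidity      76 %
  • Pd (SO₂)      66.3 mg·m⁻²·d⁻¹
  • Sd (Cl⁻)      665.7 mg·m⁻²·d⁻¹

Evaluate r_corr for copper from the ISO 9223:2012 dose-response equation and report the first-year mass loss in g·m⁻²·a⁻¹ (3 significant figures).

copper: f(T) = +0.126·(T−10) [T≤10 °C] = -0.0882
  sulphur-dioxide contribution → 1.279 μm/a
  chloride contribution → 1.443 μm/a
  ⇒ r_corr(copper) = 2.722 μm/a
Convert to mass loss: 2.722 μm/a × 8.96 g/cm³ = 24.39 g·m⁻²·a⁻¹

r_corr = 24.4 g·m⁻²·a⁻¹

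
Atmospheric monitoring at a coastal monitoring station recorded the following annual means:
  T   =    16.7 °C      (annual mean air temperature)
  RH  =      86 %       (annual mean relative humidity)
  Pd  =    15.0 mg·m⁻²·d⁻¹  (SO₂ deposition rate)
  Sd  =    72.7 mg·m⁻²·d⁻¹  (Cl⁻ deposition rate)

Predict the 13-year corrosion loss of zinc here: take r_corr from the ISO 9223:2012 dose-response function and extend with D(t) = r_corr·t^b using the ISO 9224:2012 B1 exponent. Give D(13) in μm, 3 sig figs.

D(13) = 24.4 μm

zinc: T>10 °C ⇒ hinge -0.071·(16.7−10) = -0.4757
  Pd branch = 0.0129·Pd^0.44·e^(0.046·RH+f) = 1.379 μm/a
  Cl⁻ term: 0.0175·72.7^0.57·exp(0.008·86+0.085·16.7) = 1.657
  r_corr = 1.379 + 1.657 = 3.036 μm/a
Long-term exponent b (ISO 9224 Table 2, B1) = 0.813
  D(13) = 3.036 × 13^0.813 = 3.036 × 8.047 = 24.43 μm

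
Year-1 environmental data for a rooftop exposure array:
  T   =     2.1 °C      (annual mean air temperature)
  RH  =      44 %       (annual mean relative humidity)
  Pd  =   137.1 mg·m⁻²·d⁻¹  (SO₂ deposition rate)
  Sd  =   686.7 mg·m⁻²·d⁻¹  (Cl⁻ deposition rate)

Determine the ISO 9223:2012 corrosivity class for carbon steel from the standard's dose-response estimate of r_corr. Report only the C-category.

C3

carbon steel: T≤10 °C ⇒ hinge +0.150·(2.1−10) = -1.1850
  SO₂ term: 1.77·137.1^0.52·exp(0.02·44-1.1850) = 16.86
  Cl⁻ term: 0.102·686.7^0.62·exp(0.033·44+0.04·2.1) = 27.19
  r_corr = 16.86 + 27.19 = 44.05 μm/a
ISO 9223 Table 2 (carbon steel): 25 < 44.1 ≤ 50 μm/a ⇒ C3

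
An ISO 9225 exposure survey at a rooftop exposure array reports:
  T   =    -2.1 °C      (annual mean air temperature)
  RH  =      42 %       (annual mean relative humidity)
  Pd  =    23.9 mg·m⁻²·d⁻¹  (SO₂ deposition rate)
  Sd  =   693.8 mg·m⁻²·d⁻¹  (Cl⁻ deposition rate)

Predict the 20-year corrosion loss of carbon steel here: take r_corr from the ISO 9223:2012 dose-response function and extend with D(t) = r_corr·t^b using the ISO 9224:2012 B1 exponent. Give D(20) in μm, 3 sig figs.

carbon steel: f(T) = +0.150·(T−10) [T≤10 °C] = -1.8150
  SO₂ term: 1.77·23.9^0.52·exp(0.02·42-1.8150) = 3.478
  Cl⁻ term: 0.102·693.8^0.62·exp(0.033·42+0.04·-2.1) = 21.66
  sum: 3.478 + 21.66 → r_corr = 25.14 μm/a
Long-term exponent b (ISO 9224 Table 2, B1) = 0.523
  D(20) = 25.14 × 20^0.523 = 25.14 × 4.791 = 120.4 μm

D(20) = 120 μm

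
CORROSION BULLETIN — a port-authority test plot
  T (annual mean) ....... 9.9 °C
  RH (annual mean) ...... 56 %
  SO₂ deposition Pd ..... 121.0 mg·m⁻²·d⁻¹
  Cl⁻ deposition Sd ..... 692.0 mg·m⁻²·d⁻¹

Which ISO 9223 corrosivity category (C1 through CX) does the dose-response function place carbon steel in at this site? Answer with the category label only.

carbon steel: T≤10 °C ⇒ hinge +0.150·(9.9−10) = -0.0150
  SO₂ term: 1.77·121.0^0.52·exp(0.02·56-0.0150) = 64.7
  Cl⁻ term: 0.102·692.0^0.62·exp(0.033·56+0.04·9.9) = 55.47
  r_corr = 64.7 + 55.47 = 120.2 μm/a
ISO 9223 Table 2 (carbon steel): 80 < 120 ≤ 200 μm/a ⇒ C5

C5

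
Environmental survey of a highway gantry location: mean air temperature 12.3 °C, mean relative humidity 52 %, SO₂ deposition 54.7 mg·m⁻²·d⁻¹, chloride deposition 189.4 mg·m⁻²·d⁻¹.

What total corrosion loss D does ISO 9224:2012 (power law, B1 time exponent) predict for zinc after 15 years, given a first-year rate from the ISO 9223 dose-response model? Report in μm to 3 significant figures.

D(15) = 19.9 μm

zinc: temperature factor f = -0.071·(2.3) = -0.1633
  SO₂ term: 0.0129·54.7^0.44·exp(0.046·52-0.1633) = 0.697
  Sd branch = 0.0175·Sd^0.57·e^(0.008·RH+0.085·T) = 1.499 μm/a
  r_corr = 0.697 + 1.499 = 2.196 μm/a
ISO 9224: D(t) = r_corr · t^b with b = 0.813 (zinc, B1)
  D(15) = 2.196 × 15^0.813 = 2.196 × 9.04 = 19.85 μm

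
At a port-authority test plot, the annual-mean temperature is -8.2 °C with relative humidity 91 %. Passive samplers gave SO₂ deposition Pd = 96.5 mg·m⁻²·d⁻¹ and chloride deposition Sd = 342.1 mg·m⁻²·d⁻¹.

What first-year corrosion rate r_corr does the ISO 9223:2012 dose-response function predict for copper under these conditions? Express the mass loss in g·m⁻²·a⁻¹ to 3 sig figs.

r_corr = 11.2 g·m⁻²·a⁻¹

copper: T≤10 °C ⇒ hinge +0.126·(-8.2−10) = -2.2932
  Pd branch = 0.0053·Pd^0.26·e^(0.059·RH+f) = 0.3768 μm/a
  Sd branch = 0.01025·Sd^0.27·e^(0.036·RH+0.049·T) = 0.8774 μm/a
  sum: 0.3768 + 0.8774 → r_corr = 1.254 μm/a
Convert to mass loss: 1.254 μm/a × 8.96 g/cm³ = 11.24 g·m⁻²·a⁻¹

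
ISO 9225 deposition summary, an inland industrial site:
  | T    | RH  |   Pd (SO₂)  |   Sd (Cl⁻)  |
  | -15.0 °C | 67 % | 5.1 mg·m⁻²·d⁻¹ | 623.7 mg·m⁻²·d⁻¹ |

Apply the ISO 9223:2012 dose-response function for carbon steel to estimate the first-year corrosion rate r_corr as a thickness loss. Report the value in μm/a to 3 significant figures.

r_corr = 28.0 μm/a

carbon steel: f(T) = +0.150·(T−10) [T≤10 °C] = -3.7500
  sulphur-dioxide contribution → 0.3709 μm/a
  chloride contribution → 27.61 μm/a
  total first-year rate 27.99 μm/a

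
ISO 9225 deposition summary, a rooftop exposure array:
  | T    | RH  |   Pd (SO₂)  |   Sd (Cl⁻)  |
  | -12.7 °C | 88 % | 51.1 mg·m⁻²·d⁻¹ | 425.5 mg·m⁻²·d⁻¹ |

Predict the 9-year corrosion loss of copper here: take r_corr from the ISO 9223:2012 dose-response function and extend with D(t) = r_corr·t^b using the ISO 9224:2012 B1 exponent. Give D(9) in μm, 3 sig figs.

copper: temperature factor f = +0.126·(-22.7) = -2.8602
  Pd branch = 0.0053·Pd^0.26·e^(0.059·RH+f) = 0.1518 μm/a
  Sd branch = 0.01025·Sd^0.27·e^(0.036·RH+0.049·T) = 0.6701 μm/a
  sum: 0.1518 + 0.6701 → r_corr = 0.8218 μm/a
ISO 9224: D(t) = r_corr · t^b with b = 0.667 (copper, B1)
  D(9) = 0.8218 × 9^0.667 = 0.8218 × 4.33 = 3.558 μm

D(9) = 3.56 μm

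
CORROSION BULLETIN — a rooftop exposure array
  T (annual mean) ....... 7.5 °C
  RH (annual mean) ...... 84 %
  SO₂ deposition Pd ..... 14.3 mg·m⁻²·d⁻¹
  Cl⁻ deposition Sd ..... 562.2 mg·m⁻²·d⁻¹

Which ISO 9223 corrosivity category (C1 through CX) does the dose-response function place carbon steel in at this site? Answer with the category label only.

C5

carbon steel: f(T) = +0.150·(T−10) [T≤10 °C] = -0.3750
  Pd branch = 1.77·Pd^0.52·e^(0.02·RH+f) = 26.03 μm/a
  Sd branch = 0.102·Sd^0.62·e^(0.033·RH+0.04·T) = 111.6 μm/a
  sum: 26.03 + 111.6 → r_corr = 137.6 μm/a
ISO 9223 Table 2 (carbon steel): 80 < 138 ≤ 200 μm/a ⇒ C5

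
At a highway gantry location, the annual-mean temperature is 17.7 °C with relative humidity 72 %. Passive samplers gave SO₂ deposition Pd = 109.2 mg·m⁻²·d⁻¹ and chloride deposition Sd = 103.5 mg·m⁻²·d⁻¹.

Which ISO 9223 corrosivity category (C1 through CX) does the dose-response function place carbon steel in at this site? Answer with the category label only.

carbon steel: f(T) = -0.054·(T−10) [T>10 °C] = -0.4158
  SO₂ term: 1.77·109.2^0.52·exp(0.02·72-0.4158) = 56.58
  Sd branch = 0.102·Sd^0.62·e^(0.033·RH+0.04·T) = 39.56 μm/a
  r_corr = 56.58 + 39.56 = 96.14 μm/a
96.1 μm/a falls in (80, 200] for carbon steel → category C5

C5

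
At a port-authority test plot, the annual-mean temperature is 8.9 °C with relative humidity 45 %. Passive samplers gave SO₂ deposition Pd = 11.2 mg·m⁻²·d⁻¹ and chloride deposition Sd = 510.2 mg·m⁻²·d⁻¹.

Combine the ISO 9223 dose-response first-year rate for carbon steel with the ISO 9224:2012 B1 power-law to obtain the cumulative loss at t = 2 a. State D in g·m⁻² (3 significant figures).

D(2) = 492 g·m⁻²

carbon steel: T≤10 °C ⇒ hinge +0.150·(8.9−10) = -0.1650
  SO₂ term: 1.77·11.2^0.52·exp(0.02·45-0.1650) = 12.97
  Cl⁻ term: 0.102·510.2^0.62·exp(0.033·45+0.04·8.9) = 30.69
  sum: 12.97 + 30.69 → r_corr = 43.65 μm/a
Long-term exponent b (ISO 9224 Table 2, B1) = 0.523
  D(2) = 43.65 × 2^0.523 = 43.65 × 1.437 = 62.72 μm
  Mass loss = 62.72 μm × 7.85 g/cm³ = 492.4 g·m⁻²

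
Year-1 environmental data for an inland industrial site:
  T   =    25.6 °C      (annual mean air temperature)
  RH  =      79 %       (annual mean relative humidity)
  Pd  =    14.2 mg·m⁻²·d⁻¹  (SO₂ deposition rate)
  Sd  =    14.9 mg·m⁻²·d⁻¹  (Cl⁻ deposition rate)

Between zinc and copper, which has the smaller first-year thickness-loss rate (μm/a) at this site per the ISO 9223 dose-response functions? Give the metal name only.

copper

zinc: temperature factor f = -0.071·(15.6) = -1.1076
  SO₂ term: 0.0129·14.2^0.44·exp(0.046·79-1.1076) = 0.5186
  Cl⁻ term: 0.0175·14.9^0.57·exp(0.008·79+0.085·25.6) = 1.353
  sum: 0.5186 + 1.353 → r_corr = 1.871 μm/a
copper: f(T) = -0.080·(T−10) [T>10 °C] = -1.2480
  SO₂ term: 0.0053·14.2^0.26·exp(0.059·79-1.2480) = 0.3207
  Cl⁻ term: 0.01025·14.9^0.27·exp(0.036·79+0.049·25.6) = 1.281
  r_corr = 0.3207 + 1.281 = 1.601 μm/a
Ordering by μm/a: zinc (1.87) > copper (1.6)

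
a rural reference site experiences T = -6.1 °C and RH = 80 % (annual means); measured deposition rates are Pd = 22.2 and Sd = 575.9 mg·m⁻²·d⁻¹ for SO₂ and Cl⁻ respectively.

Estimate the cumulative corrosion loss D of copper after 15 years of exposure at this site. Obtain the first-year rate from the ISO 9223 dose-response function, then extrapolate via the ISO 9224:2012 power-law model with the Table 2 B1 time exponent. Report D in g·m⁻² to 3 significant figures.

copper: f(T) = +0.126·(T−10) [T≤10 °C] = -2.0286
  Pd branch = 0.0053·Pd^0.26·e^(0.059·RH+f) = 0.1751 μm/a
  Cl⁻ term: 0.01025·575.9^0.27·exp(0.036·80+0.049·-6.1) = 0.7533
  sum: 0.1751 + 0.7533 → r_corr = 0.9284 μm/a
Long-term exponent b (ISO 9224 Table 2, B1) = 0.667
  D(15) = 0.9284 × 15^0.667 = 0.9284 × 6.088 = 5.652 μm
  Mass loss = 5.652 μm × 8.96 g/cm³ = 50.64 g·m⁻²

D(15) = 50.6 g·m⁻²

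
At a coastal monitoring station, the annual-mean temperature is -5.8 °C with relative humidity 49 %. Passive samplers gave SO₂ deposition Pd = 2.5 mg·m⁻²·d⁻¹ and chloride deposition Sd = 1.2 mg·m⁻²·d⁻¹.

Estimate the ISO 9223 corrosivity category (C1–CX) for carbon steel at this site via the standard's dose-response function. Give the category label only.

C1

carbon steel: temperature factor f = +0.150·(-15.8) = -2.3700
  sulphur-dioxide contribution → 0.71 μm/a
  chloride contribution → 0.4562 μm/a
  ⇒ r_corr(carbon steel) = 1.166 μm/a
ISO 9223 Table 2 (carbon steel): 0 < 1.17 ≤ 1.3 μm/a ⇒ C1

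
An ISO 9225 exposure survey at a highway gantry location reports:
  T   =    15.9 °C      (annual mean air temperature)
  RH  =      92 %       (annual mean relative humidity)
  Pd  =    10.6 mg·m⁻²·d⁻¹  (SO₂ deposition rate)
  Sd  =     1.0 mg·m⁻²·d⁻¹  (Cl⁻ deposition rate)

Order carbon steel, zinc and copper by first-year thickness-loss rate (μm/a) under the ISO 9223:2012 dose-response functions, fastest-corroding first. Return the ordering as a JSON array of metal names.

carbon steel: T>10 °C ⇒ hinge -0.054·(15.9−10) = -0.3186
  Pd branch = 1.77·Pd^0.52·e^(0.02·RH+f) = 27.66 μm/a
  Cl⁻ term: 0.102·1.0^0.62·exp(0.033·92+0.04·15.9) = 4.012
  sum: 27.66 + 4.012 → r_corr = 31.67 μm/a
zinc: f(T) = -0.071·(T−10) [T>10 °C] = -0.4189
  SO₂ term: 0.0129·10.6^0.44·exp(0.046·92-0.4189) = 1.651
  Cl⁻ term: 0.0175·1.0^0.57·exp(0.008·92+0.085·15.9) = 0.1411
  sum: 1.651 + 0.1411 → r_corr = 1.792 μm/a
copper: temperature factor f = -0.080·(5.9) = -0.4720
  SO₂ term: 0.0053·10.6^0.26·exp(0.059·92-0.4720) = 1.391
  Sd branch = 0.01025·Sd^0.27·e^(0.036·RH+0.049·T) = 0.613 μm/a
  r_corr = 1.391 + 0.613 = 2.004 μm/a
Ordering by μm/a: carbon steel (31.7) > copper (2) > zinc (1.79)

["carbon steel", "copper", "zinc"]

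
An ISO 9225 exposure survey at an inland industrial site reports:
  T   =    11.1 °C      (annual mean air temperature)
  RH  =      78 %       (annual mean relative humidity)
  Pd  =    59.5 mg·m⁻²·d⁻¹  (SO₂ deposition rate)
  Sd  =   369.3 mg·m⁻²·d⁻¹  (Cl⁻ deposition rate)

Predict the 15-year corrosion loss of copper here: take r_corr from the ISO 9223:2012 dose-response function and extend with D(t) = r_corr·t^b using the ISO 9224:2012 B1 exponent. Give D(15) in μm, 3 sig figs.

copper: f(T) = -0.080·(T−10) [T>10 °C] = -0.0880
  SO₂ term: 0.0053·59.5^0.26·exp(0.059·78-0.0880) = 1.4
  Sd branch = 0.01025·Sd^0.27·e^(0.036·RH+0.049·T) = 1.444 μm/a
  r_corr = 1.4 + 1.444 = 2.844 μm/a
Long-term exponent b (ISO 9224 Table 2, B1) = 0.667
  D(15) = 2.844 × 15^0.667 = 2.844 × 6.088 = 17.31 μm

D(15) = 17.3 μm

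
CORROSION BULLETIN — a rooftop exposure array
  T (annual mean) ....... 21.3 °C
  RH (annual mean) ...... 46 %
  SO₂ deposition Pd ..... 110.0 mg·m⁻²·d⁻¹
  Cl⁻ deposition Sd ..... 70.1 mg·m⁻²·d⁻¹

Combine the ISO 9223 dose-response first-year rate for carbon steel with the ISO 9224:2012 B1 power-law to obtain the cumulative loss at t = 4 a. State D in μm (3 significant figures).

D(4) = 88.8 μm

carbon steel: f(T) = -0.054·(T−10) [T>10 °C] = -0.6102
  sulphur-dioxide contribution → 27.8 μm/a
  chloride contribution → 15.21 μm/a
  ⇒ r_corr(carbon steel) = 43.01 μm/a
Power-law: D(4) = r_corr · 4^0.523
  D(4) = 43.01 × 4^0.523 = 43.01 × 2.065 = 88.81 μm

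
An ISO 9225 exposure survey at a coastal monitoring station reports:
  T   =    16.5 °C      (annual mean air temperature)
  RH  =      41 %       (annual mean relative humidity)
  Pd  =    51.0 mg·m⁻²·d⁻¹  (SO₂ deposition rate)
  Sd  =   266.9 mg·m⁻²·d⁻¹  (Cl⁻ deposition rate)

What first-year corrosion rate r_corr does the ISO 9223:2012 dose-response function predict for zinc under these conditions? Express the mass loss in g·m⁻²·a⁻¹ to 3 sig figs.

r_corr = 19.2 g·m⁻²·a⁻¹

zinc: f(T) = -0.071·(T−10) [T>10 °C] = -0.4615
  SO₂ term: 0.0129·51.0^0.44·exp(0.046·41-0.4615) = 0.3024
  Cl⁻ term: 0.0175·266.9^0.57·exp(0.008·41+0.085·16.5) = 2.386
  sum: 0.3024 + 2.386 → r_corr = 2.688 μm/a
Convert to mass loss: 2.688 μm/a × 7.14 g/cm³ = 19.19 g·m⁻²·a⁻¹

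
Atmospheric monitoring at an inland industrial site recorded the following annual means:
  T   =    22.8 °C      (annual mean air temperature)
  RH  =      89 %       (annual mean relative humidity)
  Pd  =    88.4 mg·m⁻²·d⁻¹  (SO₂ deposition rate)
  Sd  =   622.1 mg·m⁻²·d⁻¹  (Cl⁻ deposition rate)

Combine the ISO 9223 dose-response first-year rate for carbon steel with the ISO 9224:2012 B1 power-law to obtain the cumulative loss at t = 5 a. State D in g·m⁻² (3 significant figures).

carbon steel: f(T) = -0.054·(T−10) [T>10 °C] = -0.6912
  SO₂ term: 1.77·88.4^0.52·exp(0.02·89-0.6912) = 54.07
  Sd branch = 0.102·Sd^0.62·e^(0.033·RH+0.04·T) = 258.5 μm/a
  r_corr = 54.07 + 258.5 = 312.5 μm/a
ISO 9224: D(t) = r_corr · t^b with b = 0.523 (carbon steel, B1)
  D(5) = 312.5 × 5^0.523 = 312.5 × 2.32 = 725.2 μm
  Mass loss = 725.2 μm × 7.85 g/cm³ = 5693 g·m⁻²

D(5) = 5.69e+03 g·m⁻²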